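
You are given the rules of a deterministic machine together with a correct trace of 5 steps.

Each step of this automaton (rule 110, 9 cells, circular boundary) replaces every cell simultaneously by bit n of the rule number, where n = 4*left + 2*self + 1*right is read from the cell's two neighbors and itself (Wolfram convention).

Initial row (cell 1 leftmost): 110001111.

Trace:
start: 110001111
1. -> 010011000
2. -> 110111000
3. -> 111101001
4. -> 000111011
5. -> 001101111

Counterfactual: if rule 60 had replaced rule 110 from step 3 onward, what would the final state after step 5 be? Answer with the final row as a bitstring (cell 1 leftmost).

(re-executing steps 3..5 under rule 60; state before step 3: 110111000)
3. -> 101100100
4. -> 111010110
5. -> 100111101

100111101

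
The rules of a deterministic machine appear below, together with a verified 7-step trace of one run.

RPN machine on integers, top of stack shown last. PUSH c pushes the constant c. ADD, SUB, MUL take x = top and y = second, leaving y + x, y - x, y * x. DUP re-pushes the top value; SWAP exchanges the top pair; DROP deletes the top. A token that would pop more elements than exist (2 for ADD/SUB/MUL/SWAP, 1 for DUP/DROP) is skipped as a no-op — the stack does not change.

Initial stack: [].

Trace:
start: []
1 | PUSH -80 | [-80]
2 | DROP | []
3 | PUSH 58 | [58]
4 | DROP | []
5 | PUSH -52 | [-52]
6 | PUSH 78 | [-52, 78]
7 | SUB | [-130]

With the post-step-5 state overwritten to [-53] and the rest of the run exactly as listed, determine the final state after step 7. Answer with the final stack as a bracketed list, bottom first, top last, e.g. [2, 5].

[-131]

state after step 5 := [-53]
6 | PUSH 78 | [-53, 78]
7 | SUB | [-131]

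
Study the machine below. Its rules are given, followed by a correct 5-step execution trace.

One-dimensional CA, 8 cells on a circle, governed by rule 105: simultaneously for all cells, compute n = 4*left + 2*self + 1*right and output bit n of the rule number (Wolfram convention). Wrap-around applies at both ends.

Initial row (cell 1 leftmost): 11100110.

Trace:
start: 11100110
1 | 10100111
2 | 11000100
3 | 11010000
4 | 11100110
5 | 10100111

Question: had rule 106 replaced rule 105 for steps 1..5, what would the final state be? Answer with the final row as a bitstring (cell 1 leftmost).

00010111

(re-executing steps 1..5 under rule 106; state before step 1: 11100110)
1 | 10101111
2 | 11011000
3 | 11111001
4 | 00001011
5 | 00010111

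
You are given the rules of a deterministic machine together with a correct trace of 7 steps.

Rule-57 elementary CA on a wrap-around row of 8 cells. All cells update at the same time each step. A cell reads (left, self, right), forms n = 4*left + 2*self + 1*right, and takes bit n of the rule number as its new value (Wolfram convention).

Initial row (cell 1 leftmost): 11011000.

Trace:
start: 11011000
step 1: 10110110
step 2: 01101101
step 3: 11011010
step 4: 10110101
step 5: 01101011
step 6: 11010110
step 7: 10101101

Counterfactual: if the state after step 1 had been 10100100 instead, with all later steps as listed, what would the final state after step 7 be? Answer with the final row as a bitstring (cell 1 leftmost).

10010010

state after step 1 := 10100100
step 2: 01010010
step 3: 00101001
step 4: 10010100
step 5: 01001010
step 6: 00100101
step 7: 10010010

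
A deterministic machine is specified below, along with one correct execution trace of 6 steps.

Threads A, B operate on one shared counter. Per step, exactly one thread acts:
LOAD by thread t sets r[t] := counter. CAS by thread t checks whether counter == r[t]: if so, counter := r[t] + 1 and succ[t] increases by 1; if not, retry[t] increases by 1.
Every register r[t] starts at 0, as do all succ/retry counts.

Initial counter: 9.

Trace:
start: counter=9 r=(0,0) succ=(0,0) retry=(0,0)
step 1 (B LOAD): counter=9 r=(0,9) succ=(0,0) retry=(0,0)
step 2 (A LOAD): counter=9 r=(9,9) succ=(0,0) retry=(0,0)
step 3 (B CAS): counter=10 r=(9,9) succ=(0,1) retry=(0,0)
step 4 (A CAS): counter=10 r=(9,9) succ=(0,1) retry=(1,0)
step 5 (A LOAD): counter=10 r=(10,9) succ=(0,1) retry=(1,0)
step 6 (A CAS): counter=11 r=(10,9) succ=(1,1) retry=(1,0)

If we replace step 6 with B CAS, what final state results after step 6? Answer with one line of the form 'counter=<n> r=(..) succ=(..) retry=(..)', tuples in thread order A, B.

counter=10 r=(10,9) succ=(0,1) retry=(1,1)

(re-executing from step 6 with the substitution; state before step 6: counter=10 r=(10,9) succ=(0,1) retry=(1,0))
step 6 (B CAS): counter=10 r=(10,9) succ=(0,1) retry=(1,1)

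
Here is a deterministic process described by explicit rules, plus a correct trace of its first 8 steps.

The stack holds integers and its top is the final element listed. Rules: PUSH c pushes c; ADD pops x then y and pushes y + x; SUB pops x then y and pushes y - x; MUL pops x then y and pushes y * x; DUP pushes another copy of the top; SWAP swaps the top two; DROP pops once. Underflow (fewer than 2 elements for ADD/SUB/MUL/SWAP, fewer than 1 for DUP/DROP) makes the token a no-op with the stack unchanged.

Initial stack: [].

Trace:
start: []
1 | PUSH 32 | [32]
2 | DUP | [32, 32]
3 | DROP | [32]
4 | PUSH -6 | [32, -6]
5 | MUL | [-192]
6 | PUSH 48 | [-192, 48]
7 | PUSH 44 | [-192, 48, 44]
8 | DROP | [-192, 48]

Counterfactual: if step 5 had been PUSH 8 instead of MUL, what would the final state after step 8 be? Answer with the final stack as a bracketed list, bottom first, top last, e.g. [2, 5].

[32, -6, 8, 48]

(re-executing from step 5 with the substitution; state before step 5: [32, -6])
5 | PUSH 8 | [32, -6, 8]
6 | PUSH 48 | [32, -6, 8, 48]
7 | PUSH 44 | [32, -6, 8, 48, 44]
8 | DROP | [32, -6, 8, 48]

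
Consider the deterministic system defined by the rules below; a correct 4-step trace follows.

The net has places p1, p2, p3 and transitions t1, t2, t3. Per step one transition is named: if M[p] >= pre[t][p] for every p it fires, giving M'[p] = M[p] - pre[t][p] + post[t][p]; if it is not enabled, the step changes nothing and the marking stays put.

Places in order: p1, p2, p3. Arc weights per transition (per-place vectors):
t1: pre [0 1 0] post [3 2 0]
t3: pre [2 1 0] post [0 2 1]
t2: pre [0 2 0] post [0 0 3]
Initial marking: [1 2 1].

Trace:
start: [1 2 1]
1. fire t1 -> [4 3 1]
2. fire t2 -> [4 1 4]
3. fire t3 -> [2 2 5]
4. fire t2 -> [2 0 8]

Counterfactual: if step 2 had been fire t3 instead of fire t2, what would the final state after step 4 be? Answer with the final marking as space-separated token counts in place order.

0 3 6

(re-executing from step 2 with the substitution; state before step 2: [4 3 1])
2. fire t3 -> [2 4 2]
3. fire t3 -> [0 5 3]
4. fire t2 -> [0 3 6]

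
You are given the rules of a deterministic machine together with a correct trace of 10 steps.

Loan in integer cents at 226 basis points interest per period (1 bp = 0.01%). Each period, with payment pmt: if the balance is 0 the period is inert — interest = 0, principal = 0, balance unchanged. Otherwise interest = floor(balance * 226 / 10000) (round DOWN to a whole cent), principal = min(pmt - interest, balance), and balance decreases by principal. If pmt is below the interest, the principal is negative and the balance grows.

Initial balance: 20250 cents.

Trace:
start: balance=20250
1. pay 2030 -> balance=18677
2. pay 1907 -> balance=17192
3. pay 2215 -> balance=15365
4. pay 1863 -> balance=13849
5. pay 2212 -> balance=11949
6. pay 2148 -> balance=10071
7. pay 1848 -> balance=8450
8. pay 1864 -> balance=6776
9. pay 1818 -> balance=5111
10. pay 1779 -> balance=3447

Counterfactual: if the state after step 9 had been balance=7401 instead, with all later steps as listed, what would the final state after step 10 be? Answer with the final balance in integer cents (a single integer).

5789

state after step 9 := balance=7401
10. pay 1779 -> balance=5789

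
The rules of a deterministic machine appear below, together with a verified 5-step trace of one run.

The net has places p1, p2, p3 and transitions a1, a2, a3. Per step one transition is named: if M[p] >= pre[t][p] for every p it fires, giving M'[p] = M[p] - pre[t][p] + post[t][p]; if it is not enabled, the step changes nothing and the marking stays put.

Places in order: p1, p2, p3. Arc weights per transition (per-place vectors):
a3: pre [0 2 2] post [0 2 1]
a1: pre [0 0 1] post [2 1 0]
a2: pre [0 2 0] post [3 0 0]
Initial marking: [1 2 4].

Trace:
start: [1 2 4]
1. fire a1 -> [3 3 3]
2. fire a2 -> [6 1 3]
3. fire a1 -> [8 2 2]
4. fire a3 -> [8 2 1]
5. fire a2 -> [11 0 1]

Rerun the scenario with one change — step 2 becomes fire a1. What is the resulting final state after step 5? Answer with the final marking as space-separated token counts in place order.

10 3 1

(re-executing from step 2 with the substitution; state before step 2: [3 3 3])
2. fire a1 -> [5 4 2]
3. fire a1 -> [7 5 1]
4. fire a3 -> [7 5 1]
5. fire a2 -> [10 3 1]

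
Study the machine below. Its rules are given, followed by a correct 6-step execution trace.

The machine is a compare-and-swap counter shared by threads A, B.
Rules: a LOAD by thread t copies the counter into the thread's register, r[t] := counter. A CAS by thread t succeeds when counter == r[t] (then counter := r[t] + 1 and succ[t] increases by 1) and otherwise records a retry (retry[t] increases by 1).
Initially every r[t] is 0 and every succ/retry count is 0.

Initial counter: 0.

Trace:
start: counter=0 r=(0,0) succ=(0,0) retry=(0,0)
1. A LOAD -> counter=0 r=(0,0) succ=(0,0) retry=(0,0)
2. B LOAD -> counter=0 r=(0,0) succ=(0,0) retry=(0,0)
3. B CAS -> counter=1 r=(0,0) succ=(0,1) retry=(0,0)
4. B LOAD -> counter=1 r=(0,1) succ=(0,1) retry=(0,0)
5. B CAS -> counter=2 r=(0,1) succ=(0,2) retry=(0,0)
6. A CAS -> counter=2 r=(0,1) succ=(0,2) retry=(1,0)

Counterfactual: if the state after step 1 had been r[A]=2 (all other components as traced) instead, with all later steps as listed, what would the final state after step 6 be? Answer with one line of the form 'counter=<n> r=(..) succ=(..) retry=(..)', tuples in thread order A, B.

state after step 1 := counter=0 r=(2,0) succ=(0,0) retry=(0,0)
2. B LOAD -> counter=0 r=(2,0) succ=(0,0) retry=(0,0)
3. B CAS -> counter=1 r=(2,0) succ=(0,1) retry=(0,0)
4. B LOAD -> counter=1 r=(2,1) succ=(0,1) retry=(0,0)
5. B CAS -> counter=2 r=(2,1) succ=(0,2) retry=(0,0)
6. A CAS -> counter=3 r=(2,1) succ=(1,2) retry=(0,0)

counter=3 r=(2,1) succ=(1,2) retry=(0,0)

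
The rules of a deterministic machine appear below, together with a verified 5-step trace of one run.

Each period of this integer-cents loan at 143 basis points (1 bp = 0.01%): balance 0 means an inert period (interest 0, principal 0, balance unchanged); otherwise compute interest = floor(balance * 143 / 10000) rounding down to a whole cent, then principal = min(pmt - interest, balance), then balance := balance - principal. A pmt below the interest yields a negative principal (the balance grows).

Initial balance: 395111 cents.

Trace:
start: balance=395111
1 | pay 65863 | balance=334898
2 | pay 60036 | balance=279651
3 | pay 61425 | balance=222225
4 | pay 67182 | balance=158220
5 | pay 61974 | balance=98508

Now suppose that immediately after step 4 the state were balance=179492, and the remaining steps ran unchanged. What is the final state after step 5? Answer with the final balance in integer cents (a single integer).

state after step 4 := balance=179492
5 | pay 61974 | balance=120084

120084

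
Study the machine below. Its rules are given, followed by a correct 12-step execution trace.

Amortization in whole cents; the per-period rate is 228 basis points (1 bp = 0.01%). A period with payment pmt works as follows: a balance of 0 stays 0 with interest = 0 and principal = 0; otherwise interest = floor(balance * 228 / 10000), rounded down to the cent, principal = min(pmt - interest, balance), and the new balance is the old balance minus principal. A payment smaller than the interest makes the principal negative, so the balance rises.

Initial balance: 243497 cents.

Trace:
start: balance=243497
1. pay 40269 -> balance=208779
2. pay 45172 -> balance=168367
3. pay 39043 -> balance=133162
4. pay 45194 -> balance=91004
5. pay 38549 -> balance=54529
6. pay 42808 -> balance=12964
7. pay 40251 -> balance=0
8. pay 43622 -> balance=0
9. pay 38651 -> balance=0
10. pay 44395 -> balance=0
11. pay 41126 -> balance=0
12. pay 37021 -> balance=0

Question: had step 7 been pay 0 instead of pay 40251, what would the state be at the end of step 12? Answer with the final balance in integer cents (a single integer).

(re-executing from step 7 with the substitution; state before step 7: balance=12964)
7. pay 0 -> balance=13259
8. pay 43622 -> balance=0
9. pay 38651 -> balance=0
10. pay 44395 -> balance=0
11. pay 41126 -> balance=0
12. pay 37021 -> balance=0

0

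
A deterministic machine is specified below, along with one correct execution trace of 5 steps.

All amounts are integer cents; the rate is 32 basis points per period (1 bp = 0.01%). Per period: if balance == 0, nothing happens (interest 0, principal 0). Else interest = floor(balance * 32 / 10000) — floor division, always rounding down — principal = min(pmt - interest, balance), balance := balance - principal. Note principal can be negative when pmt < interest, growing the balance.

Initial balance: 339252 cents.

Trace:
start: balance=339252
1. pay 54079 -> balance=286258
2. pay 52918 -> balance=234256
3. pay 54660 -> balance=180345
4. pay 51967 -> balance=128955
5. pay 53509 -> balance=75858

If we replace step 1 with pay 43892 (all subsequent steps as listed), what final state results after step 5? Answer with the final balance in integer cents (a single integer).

(re-executing from step 1 with the substitution; state before step 1: balance=339252)
1. pay 43892 -> balance=296445
2. pay 52918 -> balance=244475
3. pay 54660 -> balance=190597
4. pay 51967 -> balance=139239
5. pay 53509 -> balance=86175

86175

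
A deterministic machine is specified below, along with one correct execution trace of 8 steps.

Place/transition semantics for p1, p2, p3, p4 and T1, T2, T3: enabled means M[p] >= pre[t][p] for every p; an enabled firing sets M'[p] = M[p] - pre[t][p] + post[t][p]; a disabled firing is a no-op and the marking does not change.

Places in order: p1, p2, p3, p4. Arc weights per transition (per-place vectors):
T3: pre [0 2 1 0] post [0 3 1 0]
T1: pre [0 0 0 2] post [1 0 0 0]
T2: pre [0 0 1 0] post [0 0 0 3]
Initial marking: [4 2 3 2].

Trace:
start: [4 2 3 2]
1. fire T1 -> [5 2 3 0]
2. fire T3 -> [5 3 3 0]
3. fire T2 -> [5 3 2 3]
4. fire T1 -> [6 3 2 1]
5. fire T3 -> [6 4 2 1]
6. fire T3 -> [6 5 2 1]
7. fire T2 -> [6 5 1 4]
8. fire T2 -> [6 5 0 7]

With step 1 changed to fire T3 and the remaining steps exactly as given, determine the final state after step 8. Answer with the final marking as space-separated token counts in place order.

5 6 0 9

(re-executing from step 1 with the substitution; state before step 1: [4 2 3 2])
1. fire T3 -> [4 3 3 2]
2. fire T3 -> [4 4 3 2]
3. fire T2 -> [4 4 2 5]
4. fire T1 -> [5 4 2 3]
5. fire T3 -> [5 5 2 3]
6. fire T3 -> [5 6 2 3]
7. fire T2 -> [5 6 1 6]
8. fire T2 -> [5 6 0 9]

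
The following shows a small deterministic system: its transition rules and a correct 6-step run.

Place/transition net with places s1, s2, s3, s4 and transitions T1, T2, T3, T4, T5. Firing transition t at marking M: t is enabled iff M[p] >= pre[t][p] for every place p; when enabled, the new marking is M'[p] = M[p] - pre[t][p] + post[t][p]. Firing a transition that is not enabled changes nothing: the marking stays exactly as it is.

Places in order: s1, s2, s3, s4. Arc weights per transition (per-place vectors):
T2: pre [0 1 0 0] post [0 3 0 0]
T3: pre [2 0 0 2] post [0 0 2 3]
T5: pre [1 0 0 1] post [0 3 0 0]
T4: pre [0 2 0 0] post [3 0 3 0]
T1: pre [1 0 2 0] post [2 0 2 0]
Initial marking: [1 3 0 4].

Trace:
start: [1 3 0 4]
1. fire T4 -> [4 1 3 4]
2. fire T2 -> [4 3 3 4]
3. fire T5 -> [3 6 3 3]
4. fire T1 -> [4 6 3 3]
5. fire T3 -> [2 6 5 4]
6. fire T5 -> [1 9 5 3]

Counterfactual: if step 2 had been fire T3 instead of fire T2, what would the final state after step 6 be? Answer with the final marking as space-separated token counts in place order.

(re-executing from step 2 with the substitution; state before step 2: [4 1 3 4])
2. fire T3 -> [2 1 5 5]
3. fire T5 -> [1 4 5 4]
4. fire T1 -> [2 4 5 4]
5. fire T3 -> [0 4 7 5]
6. fire T5 -> [0 4 7 5]

0 4 7 5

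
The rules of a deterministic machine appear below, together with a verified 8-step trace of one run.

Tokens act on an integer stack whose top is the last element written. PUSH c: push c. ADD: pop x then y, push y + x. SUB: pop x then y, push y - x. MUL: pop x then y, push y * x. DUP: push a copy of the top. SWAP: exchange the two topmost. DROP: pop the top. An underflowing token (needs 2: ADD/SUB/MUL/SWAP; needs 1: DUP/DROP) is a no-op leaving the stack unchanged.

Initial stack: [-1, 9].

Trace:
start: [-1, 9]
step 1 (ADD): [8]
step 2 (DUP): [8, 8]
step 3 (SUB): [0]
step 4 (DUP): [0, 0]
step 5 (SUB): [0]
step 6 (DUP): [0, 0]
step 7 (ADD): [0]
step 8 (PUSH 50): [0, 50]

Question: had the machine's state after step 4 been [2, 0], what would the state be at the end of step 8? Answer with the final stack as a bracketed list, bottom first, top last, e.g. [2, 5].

[4, 50]

state after step 4 := [2, 0]
step 5 (SUB): [2]
step 6 (DUP): [2, 2]
step 7 (ADD): [4]
step 8 (PUSH 50): [4, 50]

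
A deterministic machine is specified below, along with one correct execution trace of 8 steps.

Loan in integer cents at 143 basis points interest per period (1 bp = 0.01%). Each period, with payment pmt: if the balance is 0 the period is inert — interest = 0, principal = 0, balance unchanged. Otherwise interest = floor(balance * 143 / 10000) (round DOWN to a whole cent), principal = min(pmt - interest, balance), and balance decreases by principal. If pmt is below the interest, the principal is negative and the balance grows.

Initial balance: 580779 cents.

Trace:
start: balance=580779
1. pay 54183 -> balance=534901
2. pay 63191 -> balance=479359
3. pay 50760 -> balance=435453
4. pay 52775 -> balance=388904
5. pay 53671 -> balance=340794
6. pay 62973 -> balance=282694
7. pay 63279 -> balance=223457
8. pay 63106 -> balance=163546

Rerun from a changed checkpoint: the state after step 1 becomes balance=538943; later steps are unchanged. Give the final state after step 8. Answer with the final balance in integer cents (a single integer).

state after step 1 := balance=538943
2. pay 63191 -> balance=483458
3. pay 50760 -> balance=439611
4. pay 52775 -> balance=393122
5. pay 53671 -> balance=345072
6. pay 62973 -> balance=287033
7. pay 63279 -> balance=227858
8. pay 63106 -> balance=168010

168010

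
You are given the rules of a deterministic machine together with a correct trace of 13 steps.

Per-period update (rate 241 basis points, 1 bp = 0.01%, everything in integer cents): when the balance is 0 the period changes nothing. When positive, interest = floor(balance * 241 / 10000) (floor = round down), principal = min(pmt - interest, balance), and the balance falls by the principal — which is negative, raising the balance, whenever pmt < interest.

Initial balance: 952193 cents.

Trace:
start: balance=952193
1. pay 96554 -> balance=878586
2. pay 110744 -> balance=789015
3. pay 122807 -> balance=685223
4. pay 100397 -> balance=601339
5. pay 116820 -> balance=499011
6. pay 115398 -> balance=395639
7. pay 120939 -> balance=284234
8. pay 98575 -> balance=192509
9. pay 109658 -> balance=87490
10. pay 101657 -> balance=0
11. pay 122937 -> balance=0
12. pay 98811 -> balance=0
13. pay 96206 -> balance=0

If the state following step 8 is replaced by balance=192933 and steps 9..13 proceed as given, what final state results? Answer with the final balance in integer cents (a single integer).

0

state after step 8 := balance=192933
9. pay 109658 -> balance=87924
10. pay 101657 -> balance=0
11. pay 122937 -> balance=0
12. pay 98811 -> balance=0
13. pay 96206 -> balance=0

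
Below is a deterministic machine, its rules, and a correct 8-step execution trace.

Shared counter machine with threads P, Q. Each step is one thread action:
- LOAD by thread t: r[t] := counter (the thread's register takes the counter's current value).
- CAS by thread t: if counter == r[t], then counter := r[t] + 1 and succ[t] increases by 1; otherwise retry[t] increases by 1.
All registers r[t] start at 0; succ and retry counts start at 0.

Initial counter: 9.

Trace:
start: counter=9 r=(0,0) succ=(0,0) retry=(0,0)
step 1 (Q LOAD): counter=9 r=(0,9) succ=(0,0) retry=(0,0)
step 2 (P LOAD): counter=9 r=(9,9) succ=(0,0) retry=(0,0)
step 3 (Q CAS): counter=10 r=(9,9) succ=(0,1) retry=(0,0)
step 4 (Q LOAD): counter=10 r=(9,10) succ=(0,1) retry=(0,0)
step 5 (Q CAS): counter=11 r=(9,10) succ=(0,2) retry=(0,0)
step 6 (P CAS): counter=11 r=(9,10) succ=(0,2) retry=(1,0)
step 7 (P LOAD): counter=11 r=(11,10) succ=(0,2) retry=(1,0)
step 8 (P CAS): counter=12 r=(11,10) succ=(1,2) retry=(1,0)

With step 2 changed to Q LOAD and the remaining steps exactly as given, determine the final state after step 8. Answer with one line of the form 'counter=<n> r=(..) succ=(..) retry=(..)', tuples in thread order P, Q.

(re-executing from step 2 with the substitution; state before step 2: counter=9 r=(0,9) succ=(0,0) retry=(0,0))
step 2 (Q LOAD): counter=9 r=(0,9) succ=(0,0) retry=(0,0)
step 3 (Q CAS): counter=10 r=(0,9) succ=(0,1) retry=(0,0)
step 4 (Q LOAD): counter=10 r=(0,10) succ=(0,1) retry=(0,0)
step 5 (Q CAS): counter=11 r=(0,10) succ=(0,2) retry=(0,0)
step 6 (P CAS): counter=11 r=(0,10) succ=(0,2) retry=(1,0)
step 7 (P LOAD): counter=11 r=(11,10) succ=(0,2) retry=(1,0)
step 8 (P CAS): counter=12 r=(11,10) succ=(1,2) retry=(1,0)

counter=12 r=(11,10) succ=(1,2) retry=(1,0)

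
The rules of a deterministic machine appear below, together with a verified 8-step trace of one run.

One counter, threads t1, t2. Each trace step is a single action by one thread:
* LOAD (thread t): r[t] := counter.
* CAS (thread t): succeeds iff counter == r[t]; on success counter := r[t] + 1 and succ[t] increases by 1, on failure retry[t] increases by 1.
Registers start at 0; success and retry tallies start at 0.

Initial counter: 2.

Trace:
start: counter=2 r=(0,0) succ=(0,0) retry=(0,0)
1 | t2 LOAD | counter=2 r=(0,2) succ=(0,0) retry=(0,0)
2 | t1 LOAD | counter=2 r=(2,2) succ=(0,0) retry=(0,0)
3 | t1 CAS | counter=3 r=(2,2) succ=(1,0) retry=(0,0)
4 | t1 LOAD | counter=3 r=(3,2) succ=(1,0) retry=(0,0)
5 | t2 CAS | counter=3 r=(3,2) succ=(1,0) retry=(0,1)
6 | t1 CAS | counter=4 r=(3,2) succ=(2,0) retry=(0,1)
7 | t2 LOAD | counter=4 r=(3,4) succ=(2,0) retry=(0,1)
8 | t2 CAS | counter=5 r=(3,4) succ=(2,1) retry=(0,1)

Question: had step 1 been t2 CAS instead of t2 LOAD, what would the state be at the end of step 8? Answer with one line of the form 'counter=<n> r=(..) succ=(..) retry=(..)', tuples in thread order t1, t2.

(re-executing from step 1 with the substitution; state before step 1: counter=2 r=(0,0) succ=(0,0) retry=(0,0))
1 | t2 CAS | counter=2 r=(0,0) succ=(0,0) retry=(0,1)
2 | t1 LOAD | counter=2 r=(2,0) succ=(0,0) retry=(0,1)
3 | t1 CAS | counter=3 r=(2,0) succ=(1,0) retry=(0,1)
4 | t1 LOAD | counter=3 r=(3,0) succ=(1,0) retry=(0,1)
5 | t2 CAS | counter=3 r=(3,0) succ=(1,0) retry=(0,2)
6 | t1 CAS | counter=4 r=(3,0) succ=(2,0) retry=(0,2)
7 | t2 LOAD | counter=4 r=(3,4) succ=(2,0) retry=(0,2)
8 | t2 CAS | counter=5 r=(3,4) succ=(2,1) retry=(0,2)

counter=5 r=(3,4) succ=(2,1) retry=(0,2)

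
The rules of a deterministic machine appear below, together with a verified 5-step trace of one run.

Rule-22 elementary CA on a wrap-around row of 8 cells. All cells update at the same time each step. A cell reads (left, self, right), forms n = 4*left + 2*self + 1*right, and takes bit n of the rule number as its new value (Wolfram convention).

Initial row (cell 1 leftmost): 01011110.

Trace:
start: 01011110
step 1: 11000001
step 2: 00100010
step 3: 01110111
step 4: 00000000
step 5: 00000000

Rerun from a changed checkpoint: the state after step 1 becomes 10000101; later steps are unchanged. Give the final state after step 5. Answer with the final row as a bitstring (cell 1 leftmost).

state after step 1 := 10000101
step 2: 01001100
step 3: 11110010
step 4: 00001110
step 5: 00010001

00010001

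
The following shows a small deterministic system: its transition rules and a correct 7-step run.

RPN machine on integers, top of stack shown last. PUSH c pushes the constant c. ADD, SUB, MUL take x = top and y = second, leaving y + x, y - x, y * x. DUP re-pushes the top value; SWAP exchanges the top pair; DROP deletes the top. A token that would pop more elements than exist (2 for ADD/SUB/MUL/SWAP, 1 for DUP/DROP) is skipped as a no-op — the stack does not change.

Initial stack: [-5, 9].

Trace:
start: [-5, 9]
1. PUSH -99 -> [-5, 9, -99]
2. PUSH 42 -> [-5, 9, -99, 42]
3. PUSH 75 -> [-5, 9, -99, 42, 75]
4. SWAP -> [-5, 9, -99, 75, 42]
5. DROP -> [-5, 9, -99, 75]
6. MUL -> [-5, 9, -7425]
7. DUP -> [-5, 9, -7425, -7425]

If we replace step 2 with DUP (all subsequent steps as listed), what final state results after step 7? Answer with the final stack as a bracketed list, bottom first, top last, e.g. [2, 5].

(re-executing from step 2 with the substitution; state before step 2: [-5, 9, -99])
2. DUP -> [-5, 9, -99, -99]
3. PUSH 75 -> [-5, 9, -99, -99, 75]
4. SWAP -> [-5, 9, -99, 75, -99]
5. DROP -> [-5, 9, -99, 75]
6. MUL -> [-5, 9, -7425]
7. DUP -> [-5, 9, -7425, -7425]

[-5, 9, -7425, -7425]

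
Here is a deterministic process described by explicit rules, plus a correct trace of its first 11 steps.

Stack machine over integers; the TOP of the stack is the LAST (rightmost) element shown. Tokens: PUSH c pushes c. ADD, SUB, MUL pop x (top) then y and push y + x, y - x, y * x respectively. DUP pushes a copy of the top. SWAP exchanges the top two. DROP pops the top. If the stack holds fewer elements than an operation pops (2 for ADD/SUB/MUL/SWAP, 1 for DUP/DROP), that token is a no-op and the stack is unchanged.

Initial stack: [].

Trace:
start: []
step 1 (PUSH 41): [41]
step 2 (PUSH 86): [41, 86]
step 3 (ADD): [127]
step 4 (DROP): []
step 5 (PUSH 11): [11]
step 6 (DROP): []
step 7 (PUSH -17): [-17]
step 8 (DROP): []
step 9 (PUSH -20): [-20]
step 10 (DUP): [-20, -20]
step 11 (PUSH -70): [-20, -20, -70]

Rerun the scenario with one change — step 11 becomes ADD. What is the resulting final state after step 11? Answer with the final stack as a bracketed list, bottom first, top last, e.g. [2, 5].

(re-executing from step 11 with the substitution; state before step 11: [-20, -20])
step 11 (ADD): [-40]

[-40]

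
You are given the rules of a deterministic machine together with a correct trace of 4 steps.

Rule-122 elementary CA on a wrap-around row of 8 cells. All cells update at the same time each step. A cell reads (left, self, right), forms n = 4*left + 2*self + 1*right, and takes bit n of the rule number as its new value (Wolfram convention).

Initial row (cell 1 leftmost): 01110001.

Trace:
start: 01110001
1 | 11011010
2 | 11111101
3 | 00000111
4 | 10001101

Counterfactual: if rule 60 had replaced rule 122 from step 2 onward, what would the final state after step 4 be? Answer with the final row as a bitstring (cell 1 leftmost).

01011010

(re-executing steps 2..4 under rule 60; state before step 2: 11011010)
2 | 10110111
3 | 01101100
4 | 01011010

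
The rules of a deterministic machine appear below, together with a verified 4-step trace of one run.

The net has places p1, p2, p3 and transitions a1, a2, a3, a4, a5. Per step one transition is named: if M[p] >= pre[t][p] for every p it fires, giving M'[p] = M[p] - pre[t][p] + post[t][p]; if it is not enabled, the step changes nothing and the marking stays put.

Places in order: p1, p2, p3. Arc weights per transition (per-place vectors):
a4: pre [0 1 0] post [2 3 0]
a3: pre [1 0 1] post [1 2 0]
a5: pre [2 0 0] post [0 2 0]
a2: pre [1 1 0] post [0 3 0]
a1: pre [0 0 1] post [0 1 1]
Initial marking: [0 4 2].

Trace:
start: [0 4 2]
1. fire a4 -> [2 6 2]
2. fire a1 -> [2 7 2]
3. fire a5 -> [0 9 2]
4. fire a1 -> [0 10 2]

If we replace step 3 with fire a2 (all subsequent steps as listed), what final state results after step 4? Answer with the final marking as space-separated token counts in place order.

(re-executing from step 3 with the substitution; state before step 3: [2 7 2])
3. fire a2 -> [1 9 2]
4. fire a1 -> [1 10 2]

1 10 2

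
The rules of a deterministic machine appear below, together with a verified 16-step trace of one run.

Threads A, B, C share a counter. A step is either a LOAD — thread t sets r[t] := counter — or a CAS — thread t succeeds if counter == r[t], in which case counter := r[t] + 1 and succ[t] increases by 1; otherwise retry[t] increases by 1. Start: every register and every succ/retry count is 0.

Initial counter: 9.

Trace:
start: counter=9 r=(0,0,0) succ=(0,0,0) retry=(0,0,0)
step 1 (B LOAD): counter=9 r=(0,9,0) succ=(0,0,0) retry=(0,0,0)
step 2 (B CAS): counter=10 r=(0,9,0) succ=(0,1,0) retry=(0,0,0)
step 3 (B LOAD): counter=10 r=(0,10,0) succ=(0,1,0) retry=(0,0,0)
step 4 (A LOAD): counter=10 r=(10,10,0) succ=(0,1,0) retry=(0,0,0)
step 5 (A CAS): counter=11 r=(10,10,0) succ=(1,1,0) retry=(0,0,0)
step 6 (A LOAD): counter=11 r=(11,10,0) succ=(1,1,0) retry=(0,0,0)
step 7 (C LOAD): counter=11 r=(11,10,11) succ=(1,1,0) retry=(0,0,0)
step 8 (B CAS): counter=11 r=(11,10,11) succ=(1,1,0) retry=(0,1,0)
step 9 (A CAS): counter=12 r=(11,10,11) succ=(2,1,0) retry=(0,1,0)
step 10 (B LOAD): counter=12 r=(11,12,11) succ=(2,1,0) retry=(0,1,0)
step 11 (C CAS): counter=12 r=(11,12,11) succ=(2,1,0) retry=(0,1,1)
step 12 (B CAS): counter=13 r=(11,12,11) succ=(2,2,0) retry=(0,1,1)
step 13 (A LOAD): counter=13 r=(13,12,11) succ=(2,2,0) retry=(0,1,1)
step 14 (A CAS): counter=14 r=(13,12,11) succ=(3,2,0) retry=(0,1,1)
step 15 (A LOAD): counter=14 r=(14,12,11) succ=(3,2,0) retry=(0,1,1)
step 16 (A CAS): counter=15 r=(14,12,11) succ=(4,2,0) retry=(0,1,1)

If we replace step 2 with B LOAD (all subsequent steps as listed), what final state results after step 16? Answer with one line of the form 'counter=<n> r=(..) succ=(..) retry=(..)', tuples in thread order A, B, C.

counter=14 r=(13,11,10) succ=(4,1,0) retry=(0,1,1)

(re-executing from step 2 with the substitution; state before step 2: counter=9 r=(0,9,0) succ=(0,0,0) retry=(0,0,0))
step 2 (B LOAD): counter=9 r=(0,9,0) succ=(0,0,0) retry=(0,0,0)
step 3 (B LOAD): counter=9 r=(0,9,0) succ=(0,0,0) retry=(0,0,0)
step 4 (A LOAD): counter=9 r=(9,9,0) succ=(0,0,0) retry=(0,0,0)
step 5 (A CAS): counter=10 r=(9,9,0) succ=(1,0,0) retry=(0,0,0)
step 6 (A LOAD): counter=10 r=(10,9,0) succ=(1,0,0) retry=(0,0,0)
step 7 (C LOAD): counter=10 r=(10,9,10) succ=(1,0,0) retry=(0,0,0)
step 8 (B CAS): counter=10 r=(10,9,10) succ=(1,0,0) retry=(0,1,0)
step 9 (A CAS): counter=11 r=(10,9,10) succ=(2,0,0) retry=(0,1,0)
step 10 (B LOAD): counter=11 r=(10,11,10) succ=(2,0,0) retry=(0,1,0)
step 11 (C CAS): counter=11 r=(10,11,10) succ=(2,0,0) retry=(0,1,1)
step 12 (B CAS): counter=12 r=(10,11,10) succ=(2,1,0) retry=(0,1,1)
step 13 (A LOAD): counter=12 r=(12,11,10) succ=(2,1,0) retry=(0,1,1)
step 14 (A CAS): counter=13 r=(12,11,10) succ=(3,1,0) retry=(0,1,1)
step 15 (A LOAD): counter=13 r=(13,11,10) succ=(3,1,0) retry=(0,1,1)
step 16 (A CAS): counter=14 r=(13,11,10) succ=(4,1,0) retry=(0,1,1)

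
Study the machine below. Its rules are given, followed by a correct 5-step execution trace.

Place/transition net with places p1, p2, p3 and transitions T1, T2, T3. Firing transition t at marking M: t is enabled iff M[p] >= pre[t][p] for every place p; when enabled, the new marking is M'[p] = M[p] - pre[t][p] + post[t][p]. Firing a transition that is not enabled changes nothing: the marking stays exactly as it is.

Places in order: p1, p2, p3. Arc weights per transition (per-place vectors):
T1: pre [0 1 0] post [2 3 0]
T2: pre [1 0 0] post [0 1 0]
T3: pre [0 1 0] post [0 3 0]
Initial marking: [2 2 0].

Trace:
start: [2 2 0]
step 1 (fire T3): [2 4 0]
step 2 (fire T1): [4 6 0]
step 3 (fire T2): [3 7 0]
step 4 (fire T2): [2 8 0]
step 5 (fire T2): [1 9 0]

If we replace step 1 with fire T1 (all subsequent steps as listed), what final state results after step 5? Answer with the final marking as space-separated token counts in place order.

3 9 0

(re-executing from step 1 with the substitution; state before step 1: [2 2 0])
step 1 (fire T1): [4 4 0]
step 2 (fire T1): [6 6 0]
step 3 (fire T2): [5 7 0]
step 4 (fire T2): [4 8 0]
step 5 (fire T2): [3 9 0]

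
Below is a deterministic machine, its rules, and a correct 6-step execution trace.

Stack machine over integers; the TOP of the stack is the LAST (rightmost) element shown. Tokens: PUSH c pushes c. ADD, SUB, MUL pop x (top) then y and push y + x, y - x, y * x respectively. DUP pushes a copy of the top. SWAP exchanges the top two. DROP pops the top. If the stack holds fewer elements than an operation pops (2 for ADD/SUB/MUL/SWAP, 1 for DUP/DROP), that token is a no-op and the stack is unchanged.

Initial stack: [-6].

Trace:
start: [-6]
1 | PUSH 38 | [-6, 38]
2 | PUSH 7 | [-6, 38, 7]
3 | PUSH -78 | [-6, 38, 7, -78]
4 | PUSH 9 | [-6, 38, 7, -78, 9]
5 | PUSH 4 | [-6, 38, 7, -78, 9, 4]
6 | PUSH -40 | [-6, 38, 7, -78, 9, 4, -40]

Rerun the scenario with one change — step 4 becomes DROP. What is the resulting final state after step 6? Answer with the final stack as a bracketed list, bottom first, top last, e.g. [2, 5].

(re-executing from step 4 with the substitution; state before step 4: [-6, 38, 7, -78])
4 | DROP | [-6, 38, 7]
5 | PUSH 4 | [-6, 38, 7, 4]
6 | PUSH -40 | [-6, 38, 7, 4, -40]

[-6, 38, 7, 4, -40]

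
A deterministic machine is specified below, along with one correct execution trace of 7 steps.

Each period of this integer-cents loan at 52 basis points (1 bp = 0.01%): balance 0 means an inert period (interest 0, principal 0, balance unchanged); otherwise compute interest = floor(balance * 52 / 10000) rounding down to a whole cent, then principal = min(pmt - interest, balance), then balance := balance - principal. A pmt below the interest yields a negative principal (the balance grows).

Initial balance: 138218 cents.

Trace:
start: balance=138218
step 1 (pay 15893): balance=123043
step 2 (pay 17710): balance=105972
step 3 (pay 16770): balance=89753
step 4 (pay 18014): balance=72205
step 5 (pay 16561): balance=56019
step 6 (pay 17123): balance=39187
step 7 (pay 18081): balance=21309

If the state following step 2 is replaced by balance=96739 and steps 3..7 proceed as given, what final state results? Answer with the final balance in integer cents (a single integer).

state after step 2 := balance=96739
step 3 (pay 16770): balance=80472
step 4 (pay 18014): balance=62876
step 5 (pay 16561): balance=46641
step 6 (pay 17123): balance=29760
step 7 (pay 18081): balance=11833

11833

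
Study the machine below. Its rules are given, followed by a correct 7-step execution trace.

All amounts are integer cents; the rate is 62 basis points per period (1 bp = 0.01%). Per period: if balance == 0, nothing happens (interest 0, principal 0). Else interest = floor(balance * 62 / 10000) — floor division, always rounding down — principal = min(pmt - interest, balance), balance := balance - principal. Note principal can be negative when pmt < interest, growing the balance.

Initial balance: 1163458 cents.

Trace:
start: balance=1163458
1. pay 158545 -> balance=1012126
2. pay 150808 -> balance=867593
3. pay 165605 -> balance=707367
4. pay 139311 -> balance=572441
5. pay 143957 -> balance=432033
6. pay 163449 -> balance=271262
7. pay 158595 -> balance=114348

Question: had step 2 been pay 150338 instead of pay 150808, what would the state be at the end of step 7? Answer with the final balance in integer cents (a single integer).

114832

(re-executing from step 2 with the substitution; state before step 2: balance=1012126)
2. pay 150338 -> balance=868063
3. pay 165605 -> balance=707839
4. pay 139311 -> balance=572916
5. pay 143957 -> balance=432511
6. pay 163449 -> balance=271743
7. pay 158595 -> balance=114832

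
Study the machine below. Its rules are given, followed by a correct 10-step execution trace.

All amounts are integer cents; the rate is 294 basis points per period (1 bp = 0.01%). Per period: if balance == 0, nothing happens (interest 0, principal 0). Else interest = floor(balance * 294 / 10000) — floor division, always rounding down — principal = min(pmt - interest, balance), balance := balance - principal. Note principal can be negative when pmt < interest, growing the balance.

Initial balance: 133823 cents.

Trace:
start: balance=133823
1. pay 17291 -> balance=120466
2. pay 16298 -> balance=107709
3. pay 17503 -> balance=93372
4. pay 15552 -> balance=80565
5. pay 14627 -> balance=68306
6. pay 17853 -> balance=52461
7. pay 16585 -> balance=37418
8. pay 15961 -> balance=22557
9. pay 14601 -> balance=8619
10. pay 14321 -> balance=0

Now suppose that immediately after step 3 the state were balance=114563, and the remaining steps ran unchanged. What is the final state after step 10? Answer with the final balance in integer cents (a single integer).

state after step 3 := balance=114563
4. pay 15552 -> balance=102379
5. pay 14627 -> balance=90761
6. pay 17853 -> balance=75576
7. pay 16585 -> balance=61212
8. pay 15961 -> balance=47050
9. pay 14601 -> balance=33832
10. pay 14321 -> balance=20505

20505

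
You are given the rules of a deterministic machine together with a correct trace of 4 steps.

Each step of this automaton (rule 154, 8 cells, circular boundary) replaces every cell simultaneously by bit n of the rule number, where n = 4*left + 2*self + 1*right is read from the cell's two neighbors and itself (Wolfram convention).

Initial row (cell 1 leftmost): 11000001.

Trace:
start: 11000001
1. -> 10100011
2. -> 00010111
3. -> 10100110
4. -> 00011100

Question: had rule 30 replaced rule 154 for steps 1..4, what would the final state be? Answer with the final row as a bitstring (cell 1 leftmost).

11001111

(re-executing steps 1..4 under rule 30; state before step 1: 11000001)
1. -> 00100011
2. -> 11110110
3. -> 10000100
4. -> 11001111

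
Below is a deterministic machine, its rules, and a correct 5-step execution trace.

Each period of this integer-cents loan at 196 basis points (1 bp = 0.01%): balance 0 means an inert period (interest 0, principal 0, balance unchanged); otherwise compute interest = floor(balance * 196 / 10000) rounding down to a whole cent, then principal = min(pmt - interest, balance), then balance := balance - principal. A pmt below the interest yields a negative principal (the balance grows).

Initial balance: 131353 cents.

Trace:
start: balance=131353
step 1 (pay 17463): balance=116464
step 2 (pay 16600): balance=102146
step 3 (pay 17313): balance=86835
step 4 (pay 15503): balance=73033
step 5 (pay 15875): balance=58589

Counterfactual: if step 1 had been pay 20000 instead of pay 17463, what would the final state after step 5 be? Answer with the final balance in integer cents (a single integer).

55847

(re-executing from step 1 with the substitution; state before step 1: balance=131353)
step 1 (pay 20000): balance=113927
step 2 (pay 16600): balance=99559
step 3 (pay 17313): balance=84197
step 4 (pay 15503): balance=70344
step 5 (pay 15875): balance=55847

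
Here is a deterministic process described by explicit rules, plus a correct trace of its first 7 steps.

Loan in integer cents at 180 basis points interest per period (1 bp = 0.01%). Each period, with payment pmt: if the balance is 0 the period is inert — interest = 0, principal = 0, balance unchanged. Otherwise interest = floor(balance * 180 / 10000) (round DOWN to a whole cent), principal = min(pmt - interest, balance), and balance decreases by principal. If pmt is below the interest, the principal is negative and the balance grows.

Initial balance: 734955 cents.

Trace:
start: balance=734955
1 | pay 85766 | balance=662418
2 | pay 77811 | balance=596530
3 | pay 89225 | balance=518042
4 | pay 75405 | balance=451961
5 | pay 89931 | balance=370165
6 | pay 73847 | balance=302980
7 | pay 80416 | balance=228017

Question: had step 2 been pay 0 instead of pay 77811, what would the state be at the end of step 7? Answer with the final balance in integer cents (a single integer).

(re-executing from step 2 with the substitution; state before step 2: balance=662418)
2 | pay 0 | balance=674341
3 | pay 89225 | balance=597254
4 | pay 75405 | balance=532599
5 | pay 89931 | balance=452254
6 | pay 73847 | balance=386547
7 | pay 80416 | balance=313088

313088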